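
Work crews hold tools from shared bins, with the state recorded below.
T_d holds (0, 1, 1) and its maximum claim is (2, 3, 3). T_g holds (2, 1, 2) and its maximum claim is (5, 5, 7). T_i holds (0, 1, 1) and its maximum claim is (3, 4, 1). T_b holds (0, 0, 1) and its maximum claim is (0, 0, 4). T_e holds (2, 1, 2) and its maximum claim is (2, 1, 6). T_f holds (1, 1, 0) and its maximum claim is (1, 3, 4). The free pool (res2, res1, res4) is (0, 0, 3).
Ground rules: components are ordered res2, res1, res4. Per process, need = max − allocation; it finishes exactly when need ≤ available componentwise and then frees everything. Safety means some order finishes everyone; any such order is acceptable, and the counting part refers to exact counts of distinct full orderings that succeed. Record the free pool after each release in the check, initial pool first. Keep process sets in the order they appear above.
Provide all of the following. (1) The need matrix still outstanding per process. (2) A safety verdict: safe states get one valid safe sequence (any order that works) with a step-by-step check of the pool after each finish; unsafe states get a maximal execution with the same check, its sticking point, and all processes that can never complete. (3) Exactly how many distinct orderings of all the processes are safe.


(1) Outstanding need per process (order res2, res1, res4):
  T_d: (2, 2, 2)
  T_g: (3, 4, 5)
  T_i: (3, 3, 0)
  T_b: (0, 0, 3)
  T_e: (0, 0, 4)
  T_f: (0, 2, 4)
(2) UNSAFE — no complete ordering exists.
Key observation: after T_b, T_e complete, (2, 1, 6) is the best the pool ever gets, yet each leftover process wants more res1.
The run T_b, T_e cannot be extended any further. Verifying each step:
  pool = (0, 0, 3)
  T_b: need (0, 0, 3) fits (0, 0, 3); releases (0, 0, 1), pool now (0, 0, 4)
  T_e: need (0, 0, 4) fits (0, 0, 4); releases (2, 1, 2), pool now (2, 1, 6)
  blocked: T_d wants (2, 2, 2), pool (2, 1, 6) — not enough res1
  blocked: T_g wants (3, 4, 5), pool (2, 1, 6) — not enough res2 and res1
  blocked: T_i wants (3, 3, 0), pool (2, 1, 6) — not enough res2 and res1
  blocked: T_f wants (0, 2, 4), pool (2, 1, 6) — not enough res1
Permanently blocked: T_d, T_g, T_i and T_f.
(3) Precisely 0 of the possible complete orderings are safe sequences.


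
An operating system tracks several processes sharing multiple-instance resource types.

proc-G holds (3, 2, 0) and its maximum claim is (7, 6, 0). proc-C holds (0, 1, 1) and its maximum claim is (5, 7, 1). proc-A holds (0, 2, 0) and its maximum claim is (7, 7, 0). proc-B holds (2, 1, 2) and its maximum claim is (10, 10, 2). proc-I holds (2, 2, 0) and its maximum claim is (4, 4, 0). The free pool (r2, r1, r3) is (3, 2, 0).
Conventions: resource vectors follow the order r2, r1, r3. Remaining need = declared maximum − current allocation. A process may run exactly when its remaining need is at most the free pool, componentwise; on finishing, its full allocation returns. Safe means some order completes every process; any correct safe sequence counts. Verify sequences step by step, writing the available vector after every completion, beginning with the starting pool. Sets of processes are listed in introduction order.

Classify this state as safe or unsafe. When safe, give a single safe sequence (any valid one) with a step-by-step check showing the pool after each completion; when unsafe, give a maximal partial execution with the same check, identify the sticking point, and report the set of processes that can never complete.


SAFE. One safe sequence: proc-I, proc-G, proc-C, proc-A, proc-B.
Key observation: proc-I marks the first exact bind of the order: its need (2, 2, 0) fits the free (3, 2, 0) with zero slack on a requested resource.
Check, step by step:
  pool = (3, 2, 0)
  proc-I: need (2, 2, 0) fits (3, 2, 0); releases (2, 2, 0), pool now (5, 4, 0)
  proc-G: need (4, 4, 0) fits (5, 4, 0); releases (3, 2, 0), pool now (8, 6, 0)
  proc-C: need (5, 6, 0) fits (8, 6, 0); releases (0, 1, 1), pool now (8, 7, 1)
  proc-A: need (7, 5, 0) fits (8, 7, 1); releases (0, 2, 0), pool now (8, 9, 1)
  proc-B: need (8, 9, 0) fits (8, 9, 1); releases (2, 1, 2), pool now (10, 10, 3)


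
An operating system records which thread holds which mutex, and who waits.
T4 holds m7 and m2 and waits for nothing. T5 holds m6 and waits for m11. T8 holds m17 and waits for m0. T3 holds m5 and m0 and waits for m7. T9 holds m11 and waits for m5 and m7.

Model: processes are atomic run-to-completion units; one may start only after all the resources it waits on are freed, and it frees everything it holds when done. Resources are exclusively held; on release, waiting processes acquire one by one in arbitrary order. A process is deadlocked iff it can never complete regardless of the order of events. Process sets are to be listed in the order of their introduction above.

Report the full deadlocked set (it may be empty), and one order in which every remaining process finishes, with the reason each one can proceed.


The deadlocked set is empty.
Key observation: all waits point, directly or indirectly, at processes that can finish, so nothing is permanently blocked.
A valid finishing order for the others: T4, T3, T8, T9, T5.
Walking it through:
  T4 waits on nothing -> runs at once and releases m7 and m2
  T3 waits on m7 — all released -> runs and releases m5 and m0
  T8 waits on m0 — all released -> runs and releases m17
  T9 waits on m5 and m7 — all released -> runs and releases m11
  T5 waits on m11 — all released -> runs and releases m6


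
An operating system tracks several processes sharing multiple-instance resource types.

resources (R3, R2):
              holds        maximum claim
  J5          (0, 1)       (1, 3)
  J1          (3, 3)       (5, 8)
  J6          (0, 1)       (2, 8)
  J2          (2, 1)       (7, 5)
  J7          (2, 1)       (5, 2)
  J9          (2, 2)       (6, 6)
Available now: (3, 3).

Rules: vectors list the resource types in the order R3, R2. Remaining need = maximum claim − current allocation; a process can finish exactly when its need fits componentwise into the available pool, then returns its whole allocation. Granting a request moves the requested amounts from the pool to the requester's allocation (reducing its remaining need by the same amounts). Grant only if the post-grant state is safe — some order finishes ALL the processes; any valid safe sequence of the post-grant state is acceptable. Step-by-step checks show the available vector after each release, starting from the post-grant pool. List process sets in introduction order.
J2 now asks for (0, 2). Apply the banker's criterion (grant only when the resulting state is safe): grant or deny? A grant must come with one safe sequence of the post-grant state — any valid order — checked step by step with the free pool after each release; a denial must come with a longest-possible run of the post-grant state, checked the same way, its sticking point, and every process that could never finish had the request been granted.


GRANT: granting preserves safety; a valid post-grant sequence is J7, J5, J2, J1, J9, J6.
Key observation: after the grant the pool drops to (3, 1), which still lets J7 finish first and unwind the rest.
Step-by-step check of the post-grant state:
  pool = (3, 1)
  run J7 (needs (3, 1), free (3, 1)); after release of (2, 1) the pool is (5, 2)
  run J5 (needs (1, 2), free (5, 2)); after release of (0, 1) the pool is (5, 3)
  run J2 (needs (5, 2), free (5, 3)); after release of (2, 3) the pool is (7, 6)
  run J1 (needs (2, 5), free (7, 6)); after release of (3, 3) the pool is (10, 9)
  run J9 (needs (4, 4), free (10, 9)); after release of (2, 2) the pool is (12, 11)
  run J6 (needs (2, 7), free (12, 11)); after release of (0, 1) the pool is (12, 12)


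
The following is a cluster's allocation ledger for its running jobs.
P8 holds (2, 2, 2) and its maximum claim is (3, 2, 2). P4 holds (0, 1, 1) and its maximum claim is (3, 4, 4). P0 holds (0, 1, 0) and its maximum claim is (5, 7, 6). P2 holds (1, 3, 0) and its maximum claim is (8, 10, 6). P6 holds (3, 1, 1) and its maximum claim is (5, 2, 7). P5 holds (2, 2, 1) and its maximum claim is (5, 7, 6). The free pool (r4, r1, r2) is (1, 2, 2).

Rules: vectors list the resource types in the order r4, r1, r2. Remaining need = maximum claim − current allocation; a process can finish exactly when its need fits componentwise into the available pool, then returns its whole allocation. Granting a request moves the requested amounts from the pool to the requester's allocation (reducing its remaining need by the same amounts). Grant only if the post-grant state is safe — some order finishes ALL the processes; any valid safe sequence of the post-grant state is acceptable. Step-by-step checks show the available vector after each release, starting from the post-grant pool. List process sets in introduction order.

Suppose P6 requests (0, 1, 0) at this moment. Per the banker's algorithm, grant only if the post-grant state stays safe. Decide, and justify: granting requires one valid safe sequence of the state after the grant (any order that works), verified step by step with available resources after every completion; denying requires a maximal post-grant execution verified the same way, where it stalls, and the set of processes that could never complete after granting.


DENY: after the grant no complete ordering would exist.
Key observation: after P8, P4 the pool peaks at (3, 4, 5), and each blocked process is short somewhere: P0 on r4, r1, r2; P2 on r4, r1, r2; P6 on r2; P5 on r1.
After a pretend grant, a maximal execution: P8, P4 — then nothing else fits. Walking it through:
  pool = (1, 1, 2)
  run P8 (needs (1, 0, 0), free (1, 1, 2)); after release of (2, 2, 2) the pool is (3, 3, 4)
  run P4 (needs (3, 3, 3), free (3, 3, 4)); after release of (0, 1, 1) the pool is (3, 4, 5)
  P0 cannot run: need (5, 6, 6) vs free (3, 4, 5) (insufficient r4, r1 and r2)
  P2 cannot run: need (7, 7, 6) vs free (3, 4, 5) (insufficient r4, r1 and r2)
  P6 cannot run: need (2, 0, 6) vs free (3, 4, 5) (insufficient r2)
  P5 cannot run: need (3, 5, 5) vs free (3, 4, 5) (insufficient r1)
Post-grant, the permanently blocked set is P0, P2, P6 and P5.


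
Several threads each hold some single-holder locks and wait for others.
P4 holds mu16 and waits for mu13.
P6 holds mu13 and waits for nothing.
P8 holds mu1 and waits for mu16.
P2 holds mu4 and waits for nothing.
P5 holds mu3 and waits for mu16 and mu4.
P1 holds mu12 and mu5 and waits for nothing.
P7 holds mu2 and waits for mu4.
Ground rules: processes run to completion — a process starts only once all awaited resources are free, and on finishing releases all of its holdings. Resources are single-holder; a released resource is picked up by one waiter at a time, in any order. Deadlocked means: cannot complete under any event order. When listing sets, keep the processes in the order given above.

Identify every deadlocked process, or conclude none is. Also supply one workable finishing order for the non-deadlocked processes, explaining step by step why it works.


Nothing here is deadlocked.
Key observation: there is no circular wait here — follow any chain and it reaches a process that is free to run now.
A valid finishing order for the others: P2, P1, P6, P4, P8, P5, P7.
Verifying each step:
  run P2 (it waits on nothing); releases mu4
  run P1 (it waits on nothing); releases mu12 and mu5
  run P6 (it waits on nothing); releases mu13
  P4: everything it awaited (mu13) is free; runs, freeing mu16
  P8: everything it awaited (mu16) is free; runs, freeing mu1
  P5: everything it awaited (mu16 and mu4) is free; runs, freeing mu3
  P7: everything it awaited (mu4) is free; runs, freeing mu2


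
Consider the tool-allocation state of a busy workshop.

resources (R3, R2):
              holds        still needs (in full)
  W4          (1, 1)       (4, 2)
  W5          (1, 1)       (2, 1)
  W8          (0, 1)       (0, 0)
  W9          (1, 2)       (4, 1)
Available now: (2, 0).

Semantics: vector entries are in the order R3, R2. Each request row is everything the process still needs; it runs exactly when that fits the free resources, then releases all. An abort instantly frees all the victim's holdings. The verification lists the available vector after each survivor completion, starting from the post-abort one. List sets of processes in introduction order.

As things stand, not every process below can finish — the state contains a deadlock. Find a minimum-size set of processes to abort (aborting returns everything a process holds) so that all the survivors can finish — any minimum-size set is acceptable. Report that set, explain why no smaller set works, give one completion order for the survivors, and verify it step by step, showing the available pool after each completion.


Minimum abort set: W4.
Key observation: aborting W4 returns (1, 1), and W9 — hopeless before — runs at step 2 with the returned capacity in the pool.
No smaller set exists: with zero aborts the deadlock remains.
The survivors complete as W5, W9, W8. Verifying each step (starting from the post-abort pool):
  pool = (3, 1)
  run W5 (needs (2, 1), free (3, 1)); after release of (1, 1) the pool is (4, 2)
  run W9 (needs (4, 1), free (4, 2)); after release of (1, 2) the pool is (5, 4)
  run W8 (needs (0, 0), free (5, 4)); after release of (0, 1) the pool is (5, 5)


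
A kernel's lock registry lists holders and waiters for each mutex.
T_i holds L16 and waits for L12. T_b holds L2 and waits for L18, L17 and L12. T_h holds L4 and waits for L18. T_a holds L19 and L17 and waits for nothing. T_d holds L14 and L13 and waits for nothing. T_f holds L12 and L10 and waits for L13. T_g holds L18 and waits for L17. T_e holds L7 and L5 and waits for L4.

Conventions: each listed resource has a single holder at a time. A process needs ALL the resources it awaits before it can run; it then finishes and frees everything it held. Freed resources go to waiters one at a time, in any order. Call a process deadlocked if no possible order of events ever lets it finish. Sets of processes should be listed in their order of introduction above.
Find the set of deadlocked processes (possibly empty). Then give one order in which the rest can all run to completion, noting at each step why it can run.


The deadlocked set is empty.
Key observation: every chain of waits terminates; starting from the processes that wait on nothing, all the rest unlock in turn.
One completion order for the rest: T_a, T_d, T_f, T_g, T_i, T_h, T_e, T_b.
Check, step by step:
  T_a: no waits; runs immediately, freeing L19 and L17
  T_d: no waits; runs immediately, freeing L14 and L13
  run T_f (all its waits — L13 — are resolved); releases L12 and L10
  run T_g (all its waits — L17 — are resolved); releases L18
  run T_i (all its waits — L12 — are resolved); releases L16
  run T_h (all its waits — L18 — are resolved); releases L4
  run T_e (all its waits — L4 — are resolved); releases L7 and L5
  run T_b (all its waits — L18, L17 and L12 — are resolved); releases L2


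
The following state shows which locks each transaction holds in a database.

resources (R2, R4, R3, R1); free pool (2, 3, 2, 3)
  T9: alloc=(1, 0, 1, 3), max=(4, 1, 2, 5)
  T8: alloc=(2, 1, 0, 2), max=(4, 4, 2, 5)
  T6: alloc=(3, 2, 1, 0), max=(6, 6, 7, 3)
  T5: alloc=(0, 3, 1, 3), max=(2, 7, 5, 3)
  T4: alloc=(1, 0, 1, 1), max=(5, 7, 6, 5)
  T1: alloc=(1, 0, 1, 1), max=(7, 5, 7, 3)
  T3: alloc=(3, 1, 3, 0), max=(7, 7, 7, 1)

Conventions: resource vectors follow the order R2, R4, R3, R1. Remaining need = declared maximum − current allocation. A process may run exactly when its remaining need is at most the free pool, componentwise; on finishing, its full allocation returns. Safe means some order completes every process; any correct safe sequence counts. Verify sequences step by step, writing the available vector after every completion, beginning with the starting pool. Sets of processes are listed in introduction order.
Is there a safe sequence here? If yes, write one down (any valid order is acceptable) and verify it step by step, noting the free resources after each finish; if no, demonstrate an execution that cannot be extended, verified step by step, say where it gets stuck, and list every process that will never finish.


The state is UNSAFE.
Key observation: after T8, T9 complete, (5, 4, 3, 8) is the best the pool ever gets, yet each leftover process wants more R3.
The run T8, T9 cannot be extended any further. Verifying each step:
  pool = (2, 3, 2, 3)
  run T8 (needs (2, 3, 2, 3), free (2, 3, 2, 3)); after release of (2, 1, 0, 2) the pool is (4, 4, 2, 5)
  run T9 (needs (3, 1, 1, 2), free (4, 4, 2, 5)); after release of (1, 0, 1, 3) the pool is (5, 4, 3, 8)
  T6 cannot run: need (3, 4, 6, 3) vs free (5, 4, 3, 8) (insufficient R3)
  T5 cannot run: need (2, 4, 4, 0) vs free (5, 4, 3, 8) (insufficient R3)
  T4 cannot run: need (4, 7, 5, 4) vs free (5, 4, 3, 8) (insufficient R4 and R3)
  T1 cannot run: need (6, 5, 6, 2) vs free (5, 4, 3, 8) (insufficient R2, R4 and R3)
  T3 cannot run: need (4, 6, 4, 1) vs free (5, 4, 3, 8) (insufficient R4 and R3)
Processes that can never finish: T6, T5, T4, T1 and T3.


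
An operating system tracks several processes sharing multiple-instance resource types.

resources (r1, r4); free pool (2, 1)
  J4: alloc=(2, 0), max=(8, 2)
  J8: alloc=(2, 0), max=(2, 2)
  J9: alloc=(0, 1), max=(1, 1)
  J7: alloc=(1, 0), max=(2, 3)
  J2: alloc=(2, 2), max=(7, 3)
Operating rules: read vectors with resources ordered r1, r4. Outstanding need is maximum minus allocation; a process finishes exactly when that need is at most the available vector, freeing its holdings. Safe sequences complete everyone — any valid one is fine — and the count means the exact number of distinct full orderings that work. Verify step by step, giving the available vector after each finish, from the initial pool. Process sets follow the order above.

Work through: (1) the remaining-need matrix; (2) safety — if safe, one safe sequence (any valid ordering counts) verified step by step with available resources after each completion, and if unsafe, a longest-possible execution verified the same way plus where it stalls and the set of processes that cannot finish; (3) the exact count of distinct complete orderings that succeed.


(1) Outstanding need per process (order r1, r4):
  J4: (6, 2)
  J8: (0, 2)
  J9: (1, 0)
  J7: (1, 3)
  J2: (5, 1)
(2) UNSAFE.
Key observation: after J9, J8 the pool peaks at (4, 2), and each blocked process is short somewhere: J4 on r1; J7 on r4; J2 on r1.
Going as far as possible: J9, J8; after that, nothing fits. Check, step by step:
  pool = (2, 1)
  J9 needs (1, 0) <= (2, 1) -> finishes; pool += (0, 1) = (2, 2)
  J8 needs (0, 2) <= (2, 2) -> finishes; pool += (2, 0) = (4, 2)
  blocked: J4 wants (6, 2), pool (4, 2) — not enough r1
  blocked: J7 wants (1, 3), pool (4, 2) — not enough r4
  blocked: J2 wants (5, 1), pool (4, 2) — not enough r1
Never able to finish: J4, J7 and J2.
(3) Exactly 0 of the possible complete orderings are safe sequences.


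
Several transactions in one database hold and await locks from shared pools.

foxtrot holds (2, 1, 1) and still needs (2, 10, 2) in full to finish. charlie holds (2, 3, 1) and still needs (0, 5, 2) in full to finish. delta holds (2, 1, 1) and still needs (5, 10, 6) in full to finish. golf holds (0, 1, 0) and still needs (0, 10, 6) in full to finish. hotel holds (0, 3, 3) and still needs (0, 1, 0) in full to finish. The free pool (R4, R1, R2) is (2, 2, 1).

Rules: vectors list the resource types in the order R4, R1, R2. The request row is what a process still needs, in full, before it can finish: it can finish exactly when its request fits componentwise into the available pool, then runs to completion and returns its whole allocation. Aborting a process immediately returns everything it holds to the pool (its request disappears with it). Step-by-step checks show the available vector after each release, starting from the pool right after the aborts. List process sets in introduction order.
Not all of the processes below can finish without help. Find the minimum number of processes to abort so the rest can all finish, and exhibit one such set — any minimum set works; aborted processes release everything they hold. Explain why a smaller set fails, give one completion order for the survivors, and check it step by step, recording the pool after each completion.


Minimum abort set: delta and golf.
Key observation: no ordering could ever have run foxtrot before the abort of delta and golf; with (2, 2, 1) back in the pool it fits at step 3.
Minimality, checking each single-abort alternative: foxtrot alone leaves delta blocked (short on R1); charlie alone leaves foxtrot blocked (short on R1); delta alone leaves foxtrot blocked (short on R1); golf alone leaves foxtrot blocked (short on R1); hotel alone leaves foxtrot blocked (short on R1).
One survivor order: hotel, charlie, foxtrot. Step-by-step check (post-abort pool first):
  pool = (4, 4, 2)
  hotel: need (0, 1, 0) fits (4, 4, 2); releases (0, 3, 3), pool now (4, 7, 5)
  charlie: need (0, 5, 2) fits (4, 7, 5); releases (2, 3, 1), pool now (6, 10, 6)
  foxtrot: need (2, 10, 2) fits (6, 10, 6); releases (2, 1, 1), pool now (8, 11, 7)


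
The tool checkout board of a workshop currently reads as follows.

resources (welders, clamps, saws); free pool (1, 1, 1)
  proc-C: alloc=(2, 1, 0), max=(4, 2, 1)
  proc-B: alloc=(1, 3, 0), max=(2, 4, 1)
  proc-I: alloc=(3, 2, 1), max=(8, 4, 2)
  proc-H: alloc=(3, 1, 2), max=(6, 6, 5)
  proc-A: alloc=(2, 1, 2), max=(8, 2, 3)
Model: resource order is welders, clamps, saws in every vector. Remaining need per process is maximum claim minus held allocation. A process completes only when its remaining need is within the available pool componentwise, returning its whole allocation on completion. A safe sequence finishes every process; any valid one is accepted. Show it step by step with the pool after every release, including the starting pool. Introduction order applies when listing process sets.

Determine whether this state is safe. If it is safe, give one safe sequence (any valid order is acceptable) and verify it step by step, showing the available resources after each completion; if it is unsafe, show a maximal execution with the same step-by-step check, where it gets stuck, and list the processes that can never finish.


UNSAFE — no complete ordering exists.
Key observation: after proc-B, proc-C the pool peaks at (4, 5, 1), and each blocked process is short somewhere: proc-I on welders; proc-H on saws; proc-A on welders.
A maximal execution: proc-B, proc-C — then nothing else fits. Walking it through:
  pool = (1, 1, 1)
  proc-B: need (1, 1, 1) fits (1, 1, 1); releases (1, 3, 0), pool now (2, 4, 1)
  proc-C: need (2, 1, 1) fits (2, 4, 1); releases (2, 1, 0), pool now (4, 5, 1)
  proc-I cannot run: need (5, 2, 1) vs free (4, 5, 1) (insufficient welders)
  proc-H cannot run: need (3, 5, 3) vs free (4, 5, 1) (insufficient saws)
  proc-A cannot run: need (6, 1, 1) vs free (4, 5, 1) (insufficient welders)
Permanently blocked: proc-I, proc-H and proc-A.


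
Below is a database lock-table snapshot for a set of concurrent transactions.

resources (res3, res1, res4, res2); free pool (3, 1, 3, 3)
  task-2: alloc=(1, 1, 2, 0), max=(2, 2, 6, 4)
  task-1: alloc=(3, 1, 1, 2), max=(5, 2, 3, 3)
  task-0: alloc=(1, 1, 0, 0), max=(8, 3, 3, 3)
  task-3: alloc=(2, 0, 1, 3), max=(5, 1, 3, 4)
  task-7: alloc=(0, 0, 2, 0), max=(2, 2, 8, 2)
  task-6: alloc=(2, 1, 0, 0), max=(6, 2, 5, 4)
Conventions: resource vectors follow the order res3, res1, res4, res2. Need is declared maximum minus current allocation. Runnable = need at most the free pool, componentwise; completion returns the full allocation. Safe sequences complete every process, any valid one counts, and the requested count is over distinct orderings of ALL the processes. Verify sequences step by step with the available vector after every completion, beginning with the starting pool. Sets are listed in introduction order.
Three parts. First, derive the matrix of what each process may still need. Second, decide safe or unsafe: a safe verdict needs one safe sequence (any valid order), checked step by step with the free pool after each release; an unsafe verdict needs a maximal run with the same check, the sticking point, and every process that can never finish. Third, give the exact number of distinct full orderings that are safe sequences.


(1) Remaining need (order res3, res1, res4, res2):
  task-2: (1, 1, 4, 4)
  task-1: (2, 1, 2, 1)
  task-0: (7, 2, 3, 3)
  task-3: (3, 1, 2, 1)
  task-7: (2, 2, 6, 2)
  task-6: (4, 1, 5, 4)
(2) The state is SAFE; one workable sequence: task-1, task-2, task-0, task-3, task-6, task-7.
Key observation: the order's first zero-slack moment is task-1 ((2, 1, 2, 1) needed, (3, 1, 3, 3) free — a requested resource with nothing to spare).
Check, step by step:
  pool = (3, 1, 3, 3)
  task-1 needs (2, 1, 2, 1) <= (3, 1, 3, 3) -> finishes; pool += (3, 1, 1, 2) = (6, 2, 4, 5)
  task-2 needs (1, 1, 4, 4) <= (6, 2, 4, 5) -> finishes; pool += (1, 1, 2, 0) = (7, 3, 6, 5)
  task-0 needs (7, 2, 3, 3) <= (7, 3, 6, 5) -> finishes; pool += (1, 1, 0, 0) = (8, 4, 6, 5)
  task-3 needs (3, 1, 2, 1) <= (8, 4, 6, 5) -> finishes; pool += (2, 0, 1, 3) = (10, 4, 7, 8)
  task-6 needs (4, 1, 5, 4) <= (10, 4, 7, 8) -> finishes; pool += (2, 1, 0, 0) = (12, 5, 7, 8)
  task-7 needs (2, 2, 6, 2) <= (12, 5, 7, 8) -> finishes; pool += (0, 0, 2, 0) = (12, 5, 9, 8)
(3) Exactly 64 of the possible complete orderings are safe sequences.


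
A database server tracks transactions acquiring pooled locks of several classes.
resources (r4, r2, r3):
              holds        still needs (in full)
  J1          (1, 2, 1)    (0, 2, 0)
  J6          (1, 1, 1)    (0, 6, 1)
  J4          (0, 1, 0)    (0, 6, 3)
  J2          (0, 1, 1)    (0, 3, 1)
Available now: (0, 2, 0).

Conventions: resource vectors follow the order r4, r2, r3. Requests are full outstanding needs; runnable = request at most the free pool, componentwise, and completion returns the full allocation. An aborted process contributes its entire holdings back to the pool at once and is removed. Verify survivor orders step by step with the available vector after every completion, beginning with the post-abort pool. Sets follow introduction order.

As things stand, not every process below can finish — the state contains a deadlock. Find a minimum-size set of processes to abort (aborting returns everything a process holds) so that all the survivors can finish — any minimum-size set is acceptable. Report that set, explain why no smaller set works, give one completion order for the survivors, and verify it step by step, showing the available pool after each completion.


Minimum abort set: J4.
Key observation: aborting J4 returns (0, 1, 0), and J6 — hopeless before — runs at step 3 with the returned capacity in the pool.
Minimality: the empty abort set fails — the state is deadlocked as it stands.
Survivors finish in the order: J1, J2, J6. Walking it through (pool after the aborts first):
  pool = (0, 3, 0)
  run J1 (needs (0, 2, 0), free (0, 3, 0)); after release of (1, 2, 1) the pool is (1, 5, 1)
  run J2 (needs (0, 3, 1), free (1, 5, 1)); after release of (0, 1, 1) the pool is (1, 6, 2)
  run J6 (needs (0, 6, 1), free (1, 6, 2)); after release of (1, 1, 1) the pool is (2, 7, 3)


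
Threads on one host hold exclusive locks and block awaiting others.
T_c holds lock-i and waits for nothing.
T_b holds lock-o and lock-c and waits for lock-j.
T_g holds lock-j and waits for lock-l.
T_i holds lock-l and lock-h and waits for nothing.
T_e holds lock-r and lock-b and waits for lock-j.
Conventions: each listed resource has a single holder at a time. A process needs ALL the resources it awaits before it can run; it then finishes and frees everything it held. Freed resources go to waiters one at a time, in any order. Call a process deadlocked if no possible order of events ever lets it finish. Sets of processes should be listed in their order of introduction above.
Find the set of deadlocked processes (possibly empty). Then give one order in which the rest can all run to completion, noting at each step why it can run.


No process is deadlocked.
Key observation: all waits point, directly or indirectly, at processes that can finish, so nothing is permanently blocked.
The rest can finish in the order T_i, T_c, T_g, T_e, T_b.
Step-by-step check:
  run T_i (it waits on nothing); releases lock-l and lock-h
  run T_c (it waits on nothing); releases lock-i
  T_g: everything it awaited (lock-l) is free; runs, freeing lock-j
  T_e: everything it awaited (lock-j) is free; runs, freeing lock-r and lock-b
  T_b: everything it awaited (lock-j) is free; runs, freeing lock-o and lock-c


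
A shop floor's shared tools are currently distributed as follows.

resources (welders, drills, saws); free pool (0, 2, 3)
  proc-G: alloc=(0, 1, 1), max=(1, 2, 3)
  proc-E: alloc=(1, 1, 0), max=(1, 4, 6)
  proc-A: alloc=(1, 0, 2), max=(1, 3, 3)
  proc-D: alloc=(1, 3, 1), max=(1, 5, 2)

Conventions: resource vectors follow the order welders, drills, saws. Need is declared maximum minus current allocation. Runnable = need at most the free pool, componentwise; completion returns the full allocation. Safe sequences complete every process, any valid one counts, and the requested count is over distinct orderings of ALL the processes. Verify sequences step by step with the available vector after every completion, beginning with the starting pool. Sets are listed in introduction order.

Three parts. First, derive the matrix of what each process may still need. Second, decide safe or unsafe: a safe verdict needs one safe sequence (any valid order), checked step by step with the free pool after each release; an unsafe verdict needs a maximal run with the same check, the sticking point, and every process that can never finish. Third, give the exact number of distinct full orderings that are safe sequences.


(1) Outstanding need per process (order welders, drills, saws):
  proc-G: (1, 1, 2)
  proc-E: (0, 3, 6)
  proc-A: (0, 3, 1)
  proc-D: (0, 2, 1)
(2) SAFE, for example via the order proc-D, proc-A, proc-E, proc-G.
Key observation: reading the order forward, proc-D is the first process whose need (0, 2, 1) meets the free pool (0, 2, 3) exactly on a resource it requests.
Check, step by step:
  pool = (0, 2, 3)
  run proc-D (needs (0, 2, 1), free (0, 2, 3)); after release of (1, 3, 1) the pool is (1, 5, 4)
  run proc-A (needs (0, 3, 1), free (1, 5, 4)); after release of (1, 0, 2) the pool is (2, 5, 6)
  run proc-E (needs (0, 3, 6), free (2, 5, 6)); after release of (1, 1, 0) the pool is (3, 6, 6)
  run proc-G (needs (1, 1, 2), free (3, 6, 6)); after release of (0, 1, 1) the pool is (3, 7, 7)
(3) Exactly 3 of the possible complete orderings are safe sequences.


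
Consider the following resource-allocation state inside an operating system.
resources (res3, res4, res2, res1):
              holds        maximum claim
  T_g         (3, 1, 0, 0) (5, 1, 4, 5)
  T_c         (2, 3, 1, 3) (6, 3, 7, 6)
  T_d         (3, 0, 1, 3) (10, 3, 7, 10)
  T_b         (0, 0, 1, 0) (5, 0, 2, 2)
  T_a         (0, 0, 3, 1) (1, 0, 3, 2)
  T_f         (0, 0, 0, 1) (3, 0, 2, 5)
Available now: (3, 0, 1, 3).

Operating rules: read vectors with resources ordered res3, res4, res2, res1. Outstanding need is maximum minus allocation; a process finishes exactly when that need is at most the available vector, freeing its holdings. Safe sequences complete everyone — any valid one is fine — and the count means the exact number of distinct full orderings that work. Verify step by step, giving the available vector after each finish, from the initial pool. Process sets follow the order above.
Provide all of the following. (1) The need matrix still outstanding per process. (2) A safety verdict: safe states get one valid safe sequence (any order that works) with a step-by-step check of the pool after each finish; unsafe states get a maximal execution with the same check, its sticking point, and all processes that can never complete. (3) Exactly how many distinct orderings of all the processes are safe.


(1) Need matrix, components ordered res3, res4, res2, res1:
  T_g: (2, 0, 4, 5)
  T_c: (4, 0, 6, 3)
  T_d: (7, 3, 6, 7)
  T_b: (5, 0, 1, 2)
  T_a: (1, 0, 0, 1)
  T_f: (3, 0, 2, 4)
(2) UNSAFE — no complete ordering exists.
Key observation: res2 is the bottleneck — with T_a, T_f, T_g, T_b done the pool holds (6, 1, 5, 5), short of every remaining need.
The run T_a, T_f, T_g, T_b cannot be extended any further. Verifying each step:
  pool = (3, 0, 1, 3)
  T_a needs (1, 0, 0, 1) <= (3, 0, 1, 3) -> finishes; pool += (0, 0, 3, 1) = (3, 0, 4, 4)
  T_f needs (3, 0, 2, 4) <= (3, 0, 4, 4) -> finishes; pool += (0, 0, 0, 1) = (3, 0, 4, 5)
  T_g needs (2, 0, 4, 5) <= (3, 0, 4, 5) -> finishes; pool += (3, 1, 0, 0) = (6, 1, 4, 5)
  T_b needs (5, 0, 1, 2) <= (6, 1, 4, 5) -> finishes; pool += (0, 0, 1, 0) = (6, 1, 5, 5)
  blocked: T_c wants (4, 0, 6, 3), pool (6, 1, 5, 5) — not enough res2
  blocked: T_d wants (7, 3, 6, 7), pool (6, 1, 5, 5) — not enough res3, res4, res2 and res1
Never able to finish: T_c and T_d.
(3) Exactly 0 of the possible complete orderings are safe sequences.


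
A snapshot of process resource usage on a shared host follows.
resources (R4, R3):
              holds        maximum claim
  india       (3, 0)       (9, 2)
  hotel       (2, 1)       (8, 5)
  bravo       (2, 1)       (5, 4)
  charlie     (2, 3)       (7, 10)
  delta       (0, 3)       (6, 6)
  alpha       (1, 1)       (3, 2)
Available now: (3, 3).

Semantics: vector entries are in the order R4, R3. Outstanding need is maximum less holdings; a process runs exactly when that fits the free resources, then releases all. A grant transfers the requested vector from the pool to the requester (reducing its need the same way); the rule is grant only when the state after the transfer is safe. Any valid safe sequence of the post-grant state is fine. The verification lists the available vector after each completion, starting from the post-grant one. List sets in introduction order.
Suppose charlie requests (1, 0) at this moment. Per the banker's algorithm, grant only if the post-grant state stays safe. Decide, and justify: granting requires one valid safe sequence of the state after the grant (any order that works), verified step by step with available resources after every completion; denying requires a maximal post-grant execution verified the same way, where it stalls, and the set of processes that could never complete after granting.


DENY — the pretend-granted state is unsafe.
Key observation: after alpha, bravo the pool peaks at (5, 5), and each blocked process is short somewhere: india on R4; hotel on R4; charlie on R3; delta on R4.
On the post-grant state, alpha, bravo is a maximal run — nothing extends it. Step-by-step check:
  pool = (2, 3)
  alpha needs (2, 1) <= (2, 3) -> finishes; pool += (1, 1) = (3, 4)
  bravo needs (3, 3) <= (3, 4) -> finishes; pool += (2, 1) = (5, 5)
  india cannot run: need (6, 2) vs free (5, 5) (insufficient R4)
  hotel cannot run: need (6, 4) vs free (5, 5) (insufficient R4)
  charlie cannot run: need (4, 7) vs free (5, 5) (insufficient R3)
  delta cannot run: need (6, 3) vs free (5, 5) (insufficient R4)
Post-grant, the permanently blocked set is india, hotel, charlie and delta.


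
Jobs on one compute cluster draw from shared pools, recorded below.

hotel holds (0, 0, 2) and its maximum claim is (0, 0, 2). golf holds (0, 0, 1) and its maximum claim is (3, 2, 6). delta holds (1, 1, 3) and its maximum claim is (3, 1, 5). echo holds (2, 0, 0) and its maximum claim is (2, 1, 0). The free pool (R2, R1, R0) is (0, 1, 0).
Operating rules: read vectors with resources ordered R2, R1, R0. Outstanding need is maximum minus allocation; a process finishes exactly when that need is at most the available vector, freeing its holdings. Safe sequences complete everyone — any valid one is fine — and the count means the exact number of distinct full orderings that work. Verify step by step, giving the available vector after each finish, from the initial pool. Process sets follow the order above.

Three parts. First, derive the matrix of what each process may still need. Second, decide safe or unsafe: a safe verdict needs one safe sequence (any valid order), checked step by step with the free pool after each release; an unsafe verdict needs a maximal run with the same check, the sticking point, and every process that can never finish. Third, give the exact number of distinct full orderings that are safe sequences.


(1) Remaining need (order R2, R1, R0):
  hotel: (0, 0, 0)
  golf: (3, 2, 5)
  delta: (2, 0, 2)
  echo: (0, 1, 0)
(2) The state is SAFE; one workable sequence: echo, hotel, delta, golf.
Key observation: the order's first zero-slack moment is echo ((0, 1, 0) needed, (0, 1, 0) free — a requested resource with nothing to spare).
Walking it through:
  pool = (0, 1, 0)
  echo: need (0, 1, 0) fits (0, 1, 0); releases (2, 0, 0), pool now (2, 1, 0)
  hotel: need (0, 0, 0) fits (2, 1, 0); releases (0, 0, 2), pool now (2, 1, 2)
  delta: need (2, 0, 2) fits (2, 1, 2); releases (1, 1, 3), pool now (3, 2, 5)
  golf: need (3, 2, 5) fits (3, 2, 5); releases (0, 0, 1), pool now (3, 2, 6)
(3) Precisely 2 of the possible complete orderings are safe sequences.


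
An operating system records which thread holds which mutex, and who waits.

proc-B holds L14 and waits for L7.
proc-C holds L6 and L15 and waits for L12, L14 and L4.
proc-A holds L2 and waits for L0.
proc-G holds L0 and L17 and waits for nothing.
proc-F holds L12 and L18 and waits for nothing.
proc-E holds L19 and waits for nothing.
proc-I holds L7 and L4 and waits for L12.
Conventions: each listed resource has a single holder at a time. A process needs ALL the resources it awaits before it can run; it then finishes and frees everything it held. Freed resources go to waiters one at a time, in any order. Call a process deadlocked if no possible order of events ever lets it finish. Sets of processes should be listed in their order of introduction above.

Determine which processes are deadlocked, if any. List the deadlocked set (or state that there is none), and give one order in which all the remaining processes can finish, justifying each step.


The deadlocked set is empty.
Key observation: the waits form no ring: some process can always run, and its releases unblock the others one by one.
One completion order for the rest: proc-E, proc-G, proc-F, proc-I, proc-B, proc-A, proc-C.
Verifying each step:
  proc-E: no waits; runs immediately, freeing L19
  proc-G: no waits; runs immediately, freeing L0 and L17
  proc-F: no waits; runs immediately, freeing L12 and L18
  proc-I waits on L12 — all released -> runs and releases L7 and L4
  proc-B waits on L7 — all released -> runs and releases L14
  proc-A waits on L0 — all released -> runs and releases L2
  proc-C waits on L12, L14 and L4 — all released -> runs and releases L6 and L15


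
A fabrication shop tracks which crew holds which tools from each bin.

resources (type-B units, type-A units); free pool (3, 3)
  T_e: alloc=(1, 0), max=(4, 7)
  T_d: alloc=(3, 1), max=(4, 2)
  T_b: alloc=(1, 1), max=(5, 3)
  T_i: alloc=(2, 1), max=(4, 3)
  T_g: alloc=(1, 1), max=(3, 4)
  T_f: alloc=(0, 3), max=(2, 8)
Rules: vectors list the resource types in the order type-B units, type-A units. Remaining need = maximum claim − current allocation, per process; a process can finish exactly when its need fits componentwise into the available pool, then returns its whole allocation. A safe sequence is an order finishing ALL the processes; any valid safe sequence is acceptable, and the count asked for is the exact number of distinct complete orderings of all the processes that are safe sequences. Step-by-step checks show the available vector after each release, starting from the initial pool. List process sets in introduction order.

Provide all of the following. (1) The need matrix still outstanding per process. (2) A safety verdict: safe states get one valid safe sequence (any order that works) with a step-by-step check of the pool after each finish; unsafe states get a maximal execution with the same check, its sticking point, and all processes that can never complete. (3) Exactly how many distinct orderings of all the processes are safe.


(1) Outstanding need per process (order type-B units, type-A units):
  T_e: (3, 7)
  T_d: (1, 1)
  T_b: (4, 2)
  T_i: (2, 2)
  T_g: (2, 3)
  T_f: (2, 5)
(2) The state is SAFE; one workable sequence: T_d, T_g, T_i, T_b, T_e, T_f.
Key observation: at T_e the run first touches a limit — (3, 7) against (10, 7), exact on a resource it actually requests.
Check, step by step:
  pool = (3, 3)
  T_d needs (1, 1) <= (3, 3) -> finishes; pool += (3, 1) = (6, 4)
  T_g needs (2, 3) <= (6, 4) -> finishes; pool += (1, 1) = (7, 5)
  T_i needs (2, 2) <= (7, 5) -> finishes; pool += (2, 1) = (9, 6)
  T_b needs (4, 2) <= (9, 6) -> finishes; pool += (1, 1) = (10, 7)
  T_e needs (3, 7) <= (10, 7) -> finishes; pool += (1, 0) = (11, 7)
  T_f needs (2, 5) <= (11, 7) -> finishes; pool += (0, 3) = (11, 10)
(3) The exact count: 126 of the possible complete orderings are safe sequences.
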